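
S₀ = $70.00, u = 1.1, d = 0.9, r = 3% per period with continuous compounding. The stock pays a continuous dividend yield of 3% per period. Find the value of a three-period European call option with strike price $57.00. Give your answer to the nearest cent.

$12.56

Per-period risk-free factor R = e^0.03 = 1.0305; dividend-adjusted growth = e^(0.03−0.03) = 1.0000.
Risk-neutral probability p = (1.0000 − 0.9)/(1.1 − 0.9) = 0.1000/0.2000 = 0.5000
Terminal stock prices: S_uuu = 93.17, S_uud = 76.23, S_udd = 62.37, S_ddd = 51.03
Terminal payoffs (S − K): max(36.17, 0) = 36.17, max(19.23, 0) = 19.23, max(5.37, 0) = 5.37, max(-5.97, 0) = 0
Node uu (S = 84.7): V_uu = e^(−0.03)·[0.5000·36.1700 + 0.5000·19.2300] = 26.8813
Node ud (S = 69.3): V_ud = e^(−0.03)·[0.5000·19.2300 + 0.5000·5.3700] = 11.9365
Node dd (S = 56.7): V_dd = e^(−0.03)·[0.5000·5.3700 + 0.5000·0.0000] = 2.6056
Node u (S = 77): V_u = e^(−0.03)·[0.5000·26.8813 + 0.5000·11.9365] = 18.8353
Node d (S = 63): V_d = e^(−0.03)·[0.5000·11.9365 + 0.5000·2.6056] = 7.0562
Node 0 (S = 70): V_0 = e^(−0.03)·[0.5000·18.8353 + 0.5000·7.0562] = 12.5631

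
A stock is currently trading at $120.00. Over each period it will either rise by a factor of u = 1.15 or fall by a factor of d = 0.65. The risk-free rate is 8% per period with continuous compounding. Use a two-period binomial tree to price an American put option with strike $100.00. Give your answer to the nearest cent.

Risk-neutral probability p = (e^0.08 − 0.65)/(1.15 − 0.65) = 0.4333/0.5000 = 0.8666
Terminal stock prices: S_uu = 158.7, S_ud = 89.7, S_dd = 50.7
Terminal payoffs (K − S): max(-58.7, 0) = 0, max(10.3, 0) = 10.3, max(49.3, 0) = 49.3
Node u (S = 138): continuation = e^(−0.08)·[0.8666·0.0000 + 0.1334·10.3000] = 1.2686; exercise value = 0.0000 ≤ continuation, so V_u = 1.2686
Node d (S = 78): continuation = e^(−0.08)·[0.8666·10.3000 + 0.1334·49.3000] = 14.3116; exercise value = 22.0000 > continuation, so V_d = 22.0000 (exercise)
Node 0 (S = 120): continuation = e^(−0.08)·[0.8666·1.2686 + 0.1334·22.0000] = 3.7245; exercise value = 0.0000 ≤ continuation, so V_0 = 3.7245

$3.72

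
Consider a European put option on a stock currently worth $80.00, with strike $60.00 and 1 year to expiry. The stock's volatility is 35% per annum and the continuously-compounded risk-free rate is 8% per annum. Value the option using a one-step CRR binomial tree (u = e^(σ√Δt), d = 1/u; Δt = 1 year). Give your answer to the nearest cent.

CRR parameters: u = e^(σ√Δt) = e^(0.35·√1) = 1.4191, d = 1/u = 0.7047
Per-period rate: rΔt = 0.08·1 = 0.08, so R = e^0.08 = 1.0833
Risk-neutral probability p = (e^0.08 − 0.7047)/(1.4191 − 0.7047) = 0.3786/0.7144 = 0.5300
Terminal stock prices: S_u = 113.5, S_d = 56.38
Terminal payoffs (K − S): max(-53.53, 0) = 0, max(3.625, 0) = 3.625
Node 0 (S = 80): V_0 = e^(−0.08)·[0.5300·0.0000 + 0.4700·3.6250] = 1.5728

$1.57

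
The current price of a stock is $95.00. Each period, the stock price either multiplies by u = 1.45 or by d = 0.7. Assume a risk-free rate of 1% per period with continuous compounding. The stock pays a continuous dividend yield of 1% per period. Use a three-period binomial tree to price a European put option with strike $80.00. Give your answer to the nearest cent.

$15.18

Per-period risk-free factor R = e^0.01 = 1.0101; dividend-adjusted growth = e^(0.01−0.01) = 1.0000.
Risk-neutral probability p = (1.0000 − 0.7)/(1.45 − 0.7) = 0.3000/0.7500 = 0.4000
Terminal stock prices: S_uuu = 289.6, S_uud = 139.8, S_udd = 67.5, S_ddd = 32.58
Terminal payoffs (K − S): max(-209.6, 0) = 0, max(-59.82, 0) = 0, max(12.5, 0) = 12.5, max(47.42, 0) = 47.42
Node uu (S = 199.7): V_uu = e^(−0.01)·[0.4000·0.0000 + 0.6000·0.0000] = 0.0000
Node ud (S = 96.42): V_ud = e^(−0.01)·[0.4000·0.0000 + 0.6000·12.5025] = 7.4269
Node dd (S = 46.55): V_dd = e^(−0.01)·[0.4000·12.5025 + 0.6000·47.4150] = 33.1172
Node u (S = 137.8): V_u = e^(−0.01)·[0.4000·0.0000 + 0.6000·7.4269] = 4.4118
Node d (S = 66.5): V_d = e^(−0.01)·[0.4000·7.4269 + 0.6000·33.1172] = 22.6138
Node 0 (S = 95): V_0 = e^(−0.01)·[0.4000·4.4118 + 0.6000·22.6138] = 15.1804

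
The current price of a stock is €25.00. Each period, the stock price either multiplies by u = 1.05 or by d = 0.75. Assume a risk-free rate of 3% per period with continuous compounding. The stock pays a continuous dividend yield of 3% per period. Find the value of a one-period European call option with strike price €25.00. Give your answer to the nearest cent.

Per-period risk-free factor R = e^0.03 = 1.0305; dividend-adjusted growth = e^(0.03−0.03) = 1.0000.
Risk-neutral probability p = (1.0000 − 0.75)/(1.05 − 0.75) = 0.2500/0.3000 = 0.8333
Terminal stock prices: S_u = 26.25, S_d = 18.75
Terminal payoffs (S − K): max(1.25, 0) = 1.25, max(-6.25, 0) = 0
Node 0 (S = 25): V_0 = e^(−0.03)·[0.8333·1.2500 + 0.1667·0.0000] = 1.0109

€1.01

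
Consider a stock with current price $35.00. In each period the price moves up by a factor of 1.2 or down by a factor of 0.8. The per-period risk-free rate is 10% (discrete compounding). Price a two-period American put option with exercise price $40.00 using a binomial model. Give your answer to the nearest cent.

$5.00

Risk-neutral probability p = (1 + 0.1 − 0.8)/(1.2 − 0.8) = 0.3000/0.4000 = 0.7500
Terminal stock prices: S_uu = 50.4, S_ud = 33.6, S_dd = 22.4
Terminal payoffs (K − S): max(-10.4, 0) = 0, max(6.4, 0) = 6.4, max(17.6, 0) = 17.6
Node u (S = 42): continuation = 1/1.1·[0.7500·0.0000 + 0.2500·6.4000] = 1.4545; exercise value = 0.0000 ≤ continuation, so V_u = 1.4545
Node d (S = 28): continuation = 1/1.1·[0.7500·6.4000 + 0.2500·17.6000] = 8.3636; exercise value = 12.0000 > continuation, so V_d = 12.0000 (exercise)
Node 0 (S = 35): continuation = 1/1.1·[0.7500·1.4545 + 0.2500·12.0000] = 3.7190; exercise value = 5.0000 > continuation, so V_0 = 5.0000 (exercise)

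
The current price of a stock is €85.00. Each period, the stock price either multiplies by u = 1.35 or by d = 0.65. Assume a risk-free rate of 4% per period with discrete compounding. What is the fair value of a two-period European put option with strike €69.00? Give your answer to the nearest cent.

€6.00

Risk-neutral probability p = (1 + 0.04 − 0.65)/(1.35 − 0.65) = 0.3900/0.7000 = 0.5571
Terminal stock prices: S_uu = 154.9, S_ud = 74.59, S_dd = 35.91
Terminal payoffs (K − S): max(-85.91, 0) = 0, max(-5.588, 0) = 0, max(33.09, 0) = 33.09
Node u (S = 114.8): V_u = 1/1.04·[0.5571·0.0000 + 0.4429·0.0000] = 0.0000
Node d (S = 55.25): V_d = 1/1.04·[0.5571·0.0000 + 0.4429·33.0875] = 14.0895
Node 0 (S = 85): V_0 = 1/1.04·[0.5571·0.0000 + 0.4429·14.0895] = 5.9996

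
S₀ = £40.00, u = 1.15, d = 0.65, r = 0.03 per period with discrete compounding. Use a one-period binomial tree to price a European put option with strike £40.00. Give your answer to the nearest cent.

Risk-neutral probability p = (1 + 0.03 − 0.65)/(1.15 − 0.65) = 0.3800/0.5000 = 0.7600
Terminal stock prices: S_u = 46, S_d = 26
Terminal payoffs (K − S): max(-6, 0) = 0, max(14, 0) = 14
Node 0 (S = 40): V_0 = 1/1.03·[0.7600·0.0000 + 0.2400·14.0000] = 3.2621

£3.26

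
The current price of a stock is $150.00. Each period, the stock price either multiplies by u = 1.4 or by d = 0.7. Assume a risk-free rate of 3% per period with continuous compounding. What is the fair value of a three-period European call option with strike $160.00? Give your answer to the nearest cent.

$38.97

Risk-neutral probability p = (e^0.03 − 0.7)/(1.4 − 0.7) = 0.3305/0.7000 = 0.4721
Terminal stock prices: S_uuu = 411.6, S_uud = 205.8, S_udd = 102.9, S_ddd = 51.45
Terminal payoffs (S − K): max(251.6, 0) = 251.6, max(45.8, 0) = 45.8, max(-57.1, 0) = 0, max(-108.6, 0) = 0
Node uu (S = 294): V_uu = e^(−0.03)·[0.4721·251.6000 + 0.5279·45.8000] = 138.7287
Node ud (S = 147): V_ud = e^(−0.03)·[0.4721·45.8000 + 0.5279·0.0000] = 20.9822
Node dd (S = 73.5): V_dd = e^(−0.03)·[0.4721·0.0000 + 0.5279·0.0000] = 0.0000
Node u (S = 210): V_u = e^(−0.03)·[0.4721·138.7287 + 0.5279·20.9822] = 74.3048
Node d (S = 105): V_d = e^(−0.03)·[0.4721·20.9822 + 0.5279·0.0000] = 9.6125
Node 0 (S = 150): V_0 = e^(−0.03)·[0.4721·74.3048 + 0.5279·9.6125] = 38.9656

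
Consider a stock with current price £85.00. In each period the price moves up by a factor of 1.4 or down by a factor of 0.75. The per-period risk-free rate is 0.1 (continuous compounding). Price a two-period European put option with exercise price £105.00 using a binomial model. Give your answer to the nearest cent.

£16.02

Risk-neutral probability p = (e^0.1 − 0.75)/(1.4 − 0.75) = 0.3552/0.6500 = 0.5464
Terminal stock prices: S_uu = 166.6, S_ud = 89.25, S_dd = 47.81
Terminal payoffs (K − S): max(-61.6, 0) = 0, max(15.75, 0) = 15.75, max(57.19, 0) = 57.19
Node u (S = 119): V_u = e^(−0.1)·[0.5464·0.0000 + 0.4536·15.7500] = 6.4641
Node d (S = 63.75): V_d = e^(−0.1)·[0.5464·15.7500 + 0.4536·57.1875] = 31.2579
Node 0 (S = 85): V_0 = e^(−0.1)·[0.5464·6.4641 + 0.4536·31.2579] = 16.0248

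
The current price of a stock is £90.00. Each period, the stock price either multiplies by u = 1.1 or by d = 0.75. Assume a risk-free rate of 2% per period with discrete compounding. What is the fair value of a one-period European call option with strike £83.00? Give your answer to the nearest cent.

Risk-neutral probability p = (1 + 0.02 − 0.75)/(1.1 − 0.75) = 0.2700/0.3500 = 0.7714
Terminal stock prices: S_u = 99, S_d = 67.5
Terminal payoffs (S − K): max(16, 0) = 16, max(-15.5, 0) = 0
Node 0 (S = 90): V_0 = 1/1.02·[0.7714·16.0000 + 0.2286·0.0000] = 12.1008

£12.10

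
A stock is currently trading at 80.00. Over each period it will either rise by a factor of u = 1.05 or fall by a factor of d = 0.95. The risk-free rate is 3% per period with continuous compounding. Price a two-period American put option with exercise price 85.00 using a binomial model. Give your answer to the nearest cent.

5.00

Risk-neutral probability p = (e^0.03 − 0.95)/(1.05 − 0.95) = 0.0805/0.1000 = 0.8045
Terminal stock prices: S_uu = 88.2, S_ud = 79.8, S_dd = 72.2
Terminal payoffs (K − S): max(-3.2, 0) = 0, max(5.2, 0) = 5.2, max(12.8, 0) = 12.8
Node u (S = 84): continuation = e^(−0.03)·[0.8045·0.0000 + 0.1955·5.2000] = 0.9863; exercise value = 1.0000 > continuation, so V_u = 1.0000 (exercise)
Node d (S = 76): continuation = e^(−0.03)·[0.8045·5.2000 + 0.1955·12.8000] = 6.4879; exercise value = 9.0000 > continuation, so V_d = 9.0000 (exercise)
Node 0 (S = 80): continuation = e^(−0.03)·[0.8045·1.0000 + 0.1955·9.0000] = 2.4879; exercise value = 5.0000 > continuation, so V_0 = 5.0000 (exercise)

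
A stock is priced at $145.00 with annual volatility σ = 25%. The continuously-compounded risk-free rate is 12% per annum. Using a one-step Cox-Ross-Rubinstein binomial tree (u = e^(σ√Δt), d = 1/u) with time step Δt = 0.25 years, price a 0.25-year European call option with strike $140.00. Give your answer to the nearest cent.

CRR parameters: u = e^(σ√Δt) = e^(0.25·√0.25) = 1.1331, d = 1/u = 0.8825
Per-period rate: rΔt = 0.12·0.25 = 0.03, so R = e^0.03 = 1.0305
Risk-neutral probability p = (e^0.03 − 0.8825)/(1.1331 − 0.8825) = 0.1480/0.2507 = 0.5903
Terminal stock prices: S_u = 164.3, S_d = 128
Terminal payoffs (S − K): max(24.31, 0) = 24.31, max(-12.04, 0) = 0
Node 0 (S = 145): V_0 = e^(−0.03)·[0.5903·24.3065 + 0.4097·0.0000] = 13.9239

$13.92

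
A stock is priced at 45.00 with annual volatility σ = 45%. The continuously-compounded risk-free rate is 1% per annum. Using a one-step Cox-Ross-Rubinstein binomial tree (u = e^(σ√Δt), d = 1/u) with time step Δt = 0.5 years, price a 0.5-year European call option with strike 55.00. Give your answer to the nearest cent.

CRR parameters: u = e^(σ√Δt) = e^(0.45·√0.5) = 1.3746, d = 1/u = 0.7275
Per-period rate: rΔt = 0.01·0.5 = 0.005, so R = e^0.005 = 1.0050
Risk-neutral probability p = (e^0.005 − 0.7275)/(1.3746 − 0.7275) = 0.2776/0.6472 = 0.4289
Terminal stock prices: S_u = 61.86, S_d = 32.74
Terminal payoffs (S − K): max(6.859, 0) = 6.859, max(-22.26, 0) = 0
Node 0 (S = 45): V_0 = e^(−0.005)·[0.4289·6.8592 + 0.5711·0.0000] = 2.9270

2.93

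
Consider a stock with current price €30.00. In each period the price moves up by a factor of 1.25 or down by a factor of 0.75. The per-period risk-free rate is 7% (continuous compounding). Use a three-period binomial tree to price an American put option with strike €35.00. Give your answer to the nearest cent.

€5.51

Risk-neutral probability p = (e^0.07 − 0.75)/(1.25 − 0.75) = 0.3225/0.5000 = 0.6450
Terminal stock prices: S_uuu = 58.59, S_uud = 35.16, S_udd = 21.09, S_ddd = 12.66
Terminal payoffs (K − S): max(-23.59, 0) = 0, max(-0.1562, 0) = 0, max(13.91, 0) = 13.91, max(22.34, 0) = 22.34
Node uu (S = 46.88): continuation = e^(−0.07)·[0.6450·0.0000 + 0.3550·0.0000] = 0.0000; exercise value = 0.0000 ≤ continuation, so V_uu = 0.0000
Node ud (S = 28.12): continuation = e^(−0.07)·[0.6450·0.0000 + 0.3550·13.9062] = 4.6028; exercise value = 6.8750 > continuation, so V_ud = 6.8750 (exercise)
Node dd (S = 16.88): continuation = e^(−0.07)·[0.6450·13.9062 + 0.3550·22.3438] = 15.7588; exercise value = 18.1250 > continuation, so V_dd = 18.1250 (exercise)
Node u (S = 37.5): continuation = e^(−0.07)·[0.6450·0.0000 + 0.3550·6.8750] = 2.2755; exercise value = 0.0000 ≤ continuation, so V_u = 2.2755
Node d (S = 22.5): continuation = e^(−0.07)·[0.6450·6.8750 + 0.3550·18.1250] = 10.1338; exercise value = 12.5000 > continuation, so V_d = 12.5000 (exercise)
Node 0 (S = 30): continuation = e^(−0.07)·[0.6450·2.2755 + 0.3550·12.5000] = 5.5058; exercise value = 5.0000 ≤ continuation, so V_0 = 5.5058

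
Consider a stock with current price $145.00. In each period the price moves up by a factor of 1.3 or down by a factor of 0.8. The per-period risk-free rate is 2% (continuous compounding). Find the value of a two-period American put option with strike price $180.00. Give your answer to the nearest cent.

Risk-neutral probability p = (e^0.02 − 0.8)/(1.3 − 0.8) = 0.2202/0.5000 = 0.4404
Terminal stock prices: S_uu = 245.1, S_ud = 150.8, S_dd = 92.8
Terminal payoffs (K − S): max(-65.05, 0) = 0, max(29.2, 0) = 29.2, max(87.2, 0) = 87.2
Node u (S = 188.5): continuation = e^(−0.02)·[0.4404·0.0000 + 0.5596·29.2000] = 16.0167; exercise value = 0.0000 ≤ continuation, so V_u = 16.0167
Node d (S = 116): continuation = e^(−0.02)·[0.4404·29.2000 + 0.5596·87.2000] = 60.4358; exercise value = 64.0000 > continuation, so V_d = 64.0000 (exercise)
Node 0 (S = 145): continuation = e^(−0.02)·[0.4404·16.0167 + 0.5596·64.0000] = 42.0192; exercise value = 35.0000 ≤ continuation, so V_0 = 42.0192

$42.02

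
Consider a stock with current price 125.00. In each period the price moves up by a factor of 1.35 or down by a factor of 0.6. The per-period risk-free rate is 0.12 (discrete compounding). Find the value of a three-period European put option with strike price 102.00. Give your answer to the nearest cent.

Risk-neutral probability p = (1 + 0.12 − 0.6)/(1.35 − 0.6) = 0.5200/0.7500 = 0.6933
Terminal stock prices: S_uuu = 307.5, S_uud = 136.7, S_udd = 60.75, S_ddd = 27
Terminal payoffs (K − S): max(-205.5, 0) = 0, max(-34.69, 0) = 0, max(41.25, 0) = 41.25, max(75, 0) = 75
Node uu (S = 227.8): V_uu = 1/1.12·[0.6933·0.0000 + 0.3067·0.0000] = 0.0000
Node ud (S = 101.2): V_ud = 1/1.12·[0.6933·0.0000 + 0.3067·41.2500] = 11.2946
Node dd (S = 45): V_dd = 1/1.12·[0.6933·41.2500 + 0.3067·75.0000] = 46.0714
Node u (S = 168.8): V_u = 1/1.12·[0.6933·0.0000 + 0.3067·11.2946] = 3.0926
Node d (S = 75): V_d = 1/1.12·[0.6933·11.2946 + 0.3067·46.0714] = 19.6067
Node 0 (S = 125): V_0 = 1/1.12·[0.6933·3.0926 + 0.3067·19.6067] = 7.2830

7.28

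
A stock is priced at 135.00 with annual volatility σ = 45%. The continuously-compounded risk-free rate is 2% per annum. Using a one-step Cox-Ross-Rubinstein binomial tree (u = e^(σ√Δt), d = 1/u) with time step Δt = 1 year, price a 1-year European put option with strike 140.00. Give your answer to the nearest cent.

CRR parameters: u = e^(σ√Δt) = e^(0.45·√1) = 1.5683, d = 1/u = 0.6376
Per-period rate: rΔt = 0.02·1 = 0.02, so R = e^0.02 = 1.0202
Risk-neutral probability p = (e^0.02 − 0.6376)/(1.5683 − 0.6376) = 0.3826/0.9307 = 0.4111
Terminal stock prices: S_u = 211.7, S_d = 86.08
Terminal payoffs (K − S): max(-71.72, 0) = 0, max(53.92, 0) = 53.92
Node 0 (S = 135): V_0 = e^(−0.02)·[0.4111·0.0000 + 0.5889·53.9202] = 31.1266

31.13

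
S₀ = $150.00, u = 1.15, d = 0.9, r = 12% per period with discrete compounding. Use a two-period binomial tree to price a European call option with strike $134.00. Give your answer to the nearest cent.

Risk-neutral probability p = (1 + 0.12 − 0.9)/(1.15 − 0.9) = 0.2200/0.2500 = 0.8800
Terminal stock prices: S_uu = 198.4, S_ud = 155.2, S_dd = 121.5
Terminal payoffs (S − K): max(64.37, 0) = 64.37, max(21.25, 0) = 21.25, max(-12.5, 0) = 0
Node u (S = 172.5): V_u = 1/1.12·[0.8800·64.3750 + 0.1200·21.2500] = 52.8571
Node d (S = 135): V_d = 1/1.12·[0.8800·21.2500 + 0.1200·0.0000] = 16.6964
Node 0 (S = 150): V_0 = 1/1.12·[0.8800·52.8571 + 0.1200·16.6964] = 43.3195

$43.32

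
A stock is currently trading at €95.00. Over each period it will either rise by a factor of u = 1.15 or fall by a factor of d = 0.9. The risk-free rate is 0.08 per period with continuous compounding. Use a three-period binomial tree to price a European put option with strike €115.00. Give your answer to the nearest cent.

Risk-neutral probability p = (e^0.08 − 0.9)/(1.15 − 0.9) = 0.1833/0.2500 = 0.7331
Terminal stock prices: S_uuu = 144.5, S_uud = 113.1, S_udd = 88.49, S_ddd = 69.26
Terminal payoffs (K − S): max(-29.48, 0) = 0, max(1.926, 0) = 1.926, max(26.51, 0) = 26.51, max(45.74, 0) = 45.74
Node uu (S = 125.6): V_uu = e^(−0.08)·[0.7331·0.0000 + 0.2669·1.9263] = 0.4745
Node ud (S = 98.32): V_ud = e^(−0.08)·[0.7331·1.9263 + 0.2669·26.5075] = 7.8334
Node dd (S = 76.95): V_dd = e^(−0.08)·[0.7331·26.5075 + 0.2669·45.7450] = 29.2084
Node u (S = 109.2): V_u = e^(−0.08)·[0.7331·0.4745 + 0.2669·7.8334] = 2.2508
Node d (S = 85.5): V_d = e^(−0.08)·[0.7331·7.8334 + 0.2669·29.2084] = 12.4965
Node 0 (S = 95): V_0 = e^(−0.08)·[0.7331·2.2508 + 0.2669·12.4965] = 4.6016

€4.60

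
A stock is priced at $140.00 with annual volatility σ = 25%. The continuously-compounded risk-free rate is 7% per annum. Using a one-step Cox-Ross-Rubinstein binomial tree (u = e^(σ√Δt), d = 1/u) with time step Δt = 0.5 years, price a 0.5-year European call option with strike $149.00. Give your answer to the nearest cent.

$9.70

CRR parameters: u = e^(σ√Δt) = e^(0.25·√0.5) = 1.1934, d = 1/u = 0.8380
Per-period rate: rΔt = 0.07·0.5 = 0.035, so R = e^0.035 = 1.0356
Risk-neutral probability p = (e^0.035 − 0.8380)/(1.1934 − 0.8380) = 0.1977/0.3554 = 0.5561
Terminal stock prices: S_u = 167.1, S_d = 117.3
Terminal payoffs (S − K): max(18.07, 0) = 18.07, max(-31.68, 0) = 0
Node 0 (S = 140): V_0 = e^(−0.035)·[0.5561·18.0710 + 0.4439·0.0000] = 9.7045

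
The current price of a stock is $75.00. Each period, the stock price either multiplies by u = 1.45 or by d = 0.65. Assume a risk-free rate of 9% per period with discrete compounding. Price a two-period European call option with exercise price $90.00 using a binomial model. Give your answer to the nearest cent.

Risk-neutral probability p = (1 + 0.09 − 0.65)/(1.45 − 0.65) = 0.4400/0.8000 = 0.5500
Terminal stock prices: S_uu = 157.7, S_ud = 70.69, S_dd = 31.69
Terminal payoffs (S − K): max(67.69, 0) = 67.69, max(-19.31, 0) = 0, max(-58.31, 0) = 0
Node u (S = 108.8): V_u = 1/1.09·[0.5500·67.6875 + 0.4500·0.0000] = 34.1542
Node d (S = 48.75): V_d = 1/1.09·[0.5500·0.0000 + 0.4500·0.0000] = 0.0000
Node 0 (S = 75): V_0 = 1/1.09·[0.5500·34.1542 + 0.4500·0.0000] = 17.2338

$17.23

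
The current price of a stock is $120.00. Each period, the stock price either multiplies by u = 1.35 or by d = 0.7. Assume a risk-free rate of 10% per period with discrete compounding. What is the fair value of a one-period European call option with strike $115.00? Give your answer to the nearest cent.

Risk-neutral probability p = (1 + 0.1 − 0.7)/(1.35 − 0.7) = 0.4000/0.6500 = 0.6154
Terminal stock prices: S_u = 162, S_d = 84
Terminal payoffs (S − K): max(47, 0) = 47, max(-31, 0) = 0
Node 0 (S = 120): V_0 = 1/1.1·[0.6154·47.0000 + 0.3846·0.0000] = 26.2937

$26.29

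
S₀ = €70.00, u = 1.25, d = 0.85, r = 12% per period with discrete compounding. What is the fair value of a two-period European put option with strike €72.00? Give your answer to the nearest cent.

€1.80

Risk-neutral probability p = (1 + 0.12 − 0.85)/(1.25 − 0.85) = 0.2700/0.4000 = 0.6750
Terminal stock prices: S_uu = 109.4, S_ud = 74.38, S_dd = 50.57
Terminal payoffs (K − S): max(-37.38, 0) = 0, max(-2.375, 0) = 0, max(21.43, 0) = 21.43
Node u (S = 87.5): V_u = 1/1.12·[0.6750·0.0000 + 0.3250·0.0000] = 0.0000
Node d (S = 59.5): V_d = 1/1.12·[0.6750·0.0000 + 0.3250·21.4250] = 6.2171
Node 0 (S = 70): V_0 = 1/1.12·[0.6750·0.0000 + 0.3250·6.2171] = 1.8041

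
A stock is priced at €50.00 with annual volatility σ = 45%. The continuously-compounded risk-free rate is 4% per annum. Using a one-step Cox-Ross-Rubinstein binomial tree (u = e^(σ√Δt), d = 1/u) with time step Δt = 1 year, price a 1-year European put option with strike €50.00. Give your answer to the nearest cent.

€9.87

CRR parameters: u = e^(σ√Δt) = e^(0.45·√1) = 1.5683, d = 1/u = 0.6376
Per-period rate: rΔt = 0.04·1 = 0.04, so R = e^0.04 = 1.0408
Risk-neutral probability p = (e^0.04 − 0.6376)/(1.5683 − 0.6376) = 0.4032/0.9307 = 0.4332
Terminal stock prices: S_u = 78.42, S_d = 31.88
Terminal payoffs (K − S): max(-28.42, 0) = 0, max(18.12, 0) = 18.12
Node 0 (S = 50): V_0 = e^(−0.04)·[0.4332·0.0000 + 0.5668·18.1186] = 9.8667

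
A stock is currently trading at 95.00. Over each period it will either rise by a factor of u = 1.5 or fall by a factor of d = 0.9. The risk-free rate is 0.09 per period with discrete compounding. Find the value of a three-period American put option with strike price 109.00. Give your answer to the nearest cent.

14.73

Risk-neutral probability p = (1 + 0.09 − 0.9)/(1.5 − 0.9) = 0.1900/0.6000 = 0.3167
Terminal stock prices: S_uuu = 320.6, S_uud = 192.4, S_udd = 115.4, S_ddd = 69.26
Terminal payoffs (K − S): max(-211.6, 0) = 0, max(-83.38, 0) = 0, max(-6.425, 0) = 0, max(39.74, 0) = 39.74
Node uu (S = 213.8): continuation = 1/1.09·[0.3167·0.0000 + 0.6833·0.0000] = 0.0000; exercise value = 0.0000 ≤ continuation, so V_uu = 0.0000
Node ud (S = 128.2): continuation = 1/1.09·[0.3167·0.0000 + 0.6833·0.0000] = 0.0000; exercise value = 0.0000 ≤ continuation, so V_ud = 0.0000
Node dd (S = 76.95): continuation = 1/1.09·[0.3167·0.0000 + 0.6833·39.7450] = 24.9166; exercise value = 32.0500 > continuation, so V_dd = 32.0500 (exercise)
Node u (S = 142.5): continuation = 1/1.09·[0.3167·0.0000 + 0.6833·0.0000] = 0.0000; exercise value = 0.0000 ≤ continuation, so V_u = 0.0000
Node d (S = 85.5): continuation = 1/1.09·[0.3167·0.0000 + 0.6833·32.0500] = 20.0925; exercise value = 23.5000 > continuation, so V_d = 23.5000 (exercise)
Node 0 (S = 95): continuation = 1/1.09·[0.3167·0.0000 + 0.6833·23.5000] = 14.7324; exercise value = 14.0000 ≤ continuation, so V_0 = 14.7324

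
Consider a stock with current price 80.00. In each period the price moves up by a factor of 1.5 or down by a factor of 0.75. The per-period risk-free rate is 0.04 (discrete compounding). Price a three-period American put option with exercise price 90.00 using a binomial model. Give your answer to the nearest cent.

Risk-neutral probability p = (1 + 0.04 − 0.75)/(1.5 − 0.75) = 0.2900/0.7500 = 0.3867
Terminal stock prices: S_uuu = 270, S_uud = 135, S_udd = 67.5, S_ddd = 33.75
Terminal payoffs (K − S): max(-180, 0) = 0, max(-45, 0) = 0, max(22.5, 0) = 22.5, max(56.25, 0) = 56.25
Node uu (S = 180): continuation = 1/1.04·[0.3867·0.0000 + 0.6133·0.0000] = 0.0000; exercise value = 0.0000 ≤ continuation, so V_uu = 0.0000
Node ud (S = 90): continuation = 1/1.04·[0.3867·0.0000 + 0.6133·22.5000] = 13.2692; exercise value = 0.0000 ≤ continuation, so V_ud = 13.2692
Node dd (S = 45): continuation = 1/1.04·[0.3867·22.5000 + 0.6133·56.2500] = 41.5385; exercise value = 45.0000 > continuation, so V_dd = 45.0000 (exercise)
Node u (S = 120): continuation = 1/1.04·[0.3867·0.0000 + 0.6133·13.2692] = 7.8254; exercise value = 0.0000 ≤ continuation, so V_u = 7.8254
Node d (S = 60): continuation = 1/1.04·[0.3867·13.2692 + 0.6133·45.0000] = 31.4719; exercise value = 30.0000 ≤ continuation, so V_d = 31.4719
Node 0 (S = 80): continuation = 1/1.04·[0.3867·7.8254 + 0.6133·31.4719] = 21.4698; exercise value = 10.0000 ≤ continuation, so V_0 = 21.4698

21.47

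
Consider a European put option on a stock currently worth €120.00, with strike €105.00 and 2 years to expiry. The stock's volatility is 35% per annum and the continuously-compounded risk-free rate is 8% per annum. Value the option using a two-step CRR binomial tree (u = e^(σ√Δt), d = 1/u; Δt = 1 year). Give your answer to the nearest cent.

€8.55

CRR parameters: u = e^(σ√Δt) = e^(0.35·√1) = 1.4191, d = 1/u = 0.7047
Per-period rate: rΔt = 0.08·1 = 0.08, so R = e^0.08 = 1.0833
Risk-neutral probability p = (e^0.08 − 0.7047)/(1.4191 − 0.7047) = 0.3786/0.7144 = 0.5300
Terminal stock prices: S_uu = 241.7, S_ud = 120, S_dd = 59.59
Terminal payoffs (K − S): max(-136.7, 0) = 0, max(-15, 0) = 0, max(45.41, 0) = 45.41
Node u (S = 170.3): V_u = e^(−0.08)·[0.5300·0.0000 + 0.4700·0.0000] = 0.0000
Node d (S = 84.56): V_d = e^(−0.08)·[0.5300·0.0000 + 0.4700·45.4098] = 19.7030
Node 0 (S = 120): V_0 = e^(−0.08)·[0.5300·0.0000 + 0.4700·19.7030] = 8.5490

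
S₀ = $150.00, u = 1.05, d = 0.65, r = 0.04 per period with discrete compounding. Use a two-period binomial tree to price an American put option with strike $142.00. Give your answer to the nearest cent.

$1.96

Risk-neutral probability p = (1 + 0.04 − 0.65)/(1.05 − 0.65) = 0.3900/0.4000 = 0.9750
Terminal stock prices: S_uu = 165.4, S_ud = 102.4, S_dd = 63.38
Terminal payoffs (K − S): max(-23.38, 0) = 0, max(39.62, 0) = 39.62, max(78.62, 0) = 78.62
Node u (S = 157.5): continuation = 1/1.04·[0.9750·0.0000 + 0.0250·39.6250] = 0.9525; exercise value = 0.0000 ≤ continuation, so V_u = 0.9525
Node d (S = 97.5): continuation = 1/1.04·[0.9750·39.6250 + 0.0250·78.6250] = 39.0385; exercise value = 44.5000 > continuation, so V_d = 44.5000 (exercise)
Node 0 (S = 150): continuation = 1/1.04·[0.9750·0.9525 + 0.0250·44.5000] = 1.9627; exercise value = 0.0000 ≤ continuation, so V_0 = 1.9627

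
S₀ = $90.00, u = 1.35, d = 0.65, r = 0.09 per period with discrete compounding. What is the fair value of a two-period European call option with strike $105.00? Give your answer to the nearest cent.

$19.63

Risk-neutral probability p = (1 + 0.09 − 0.65)/(1.35 − 0.65) = 0.4400/0.7000 = 0.6286
Terminal stock prices: S_uu = 164, S_ud = 78.98, S_dd = 38.03
Terminal payoffs (S − K): max(59.03, 0) = 59.03, max(-26.02, 0) = 0, max(-66.97, 0) = 0
Node u (S = 121.5): V_u = 1/1.09·[0.6286·59.0250 + 0.3714·0.0000] = 34.0380
Node d (S = 58.5): V_d = 1/1.09·[0.6286·0.0000 + 0.3714·0.0000] = 0.0000
Node 0 (S = 90): V_0 = 1/1.09·[0.6286·34.0380 + 0.3714·0.0000] = 19.6287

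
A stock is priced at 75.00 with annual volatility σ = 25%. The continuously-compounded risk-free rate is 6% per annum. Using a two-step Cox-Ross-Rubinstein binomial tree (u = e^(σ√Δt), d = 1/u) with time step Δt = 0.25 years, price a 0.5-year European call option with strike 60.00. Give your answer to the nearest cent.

CRR parameters: u = e^(σ√Δt) = e^(0.25·√0.25) = 1.1331, d = 1/u = 0.8825
Per-period rate: rΔt = 0.06·0.25 = 0.015, so R = e^0.015 = 1.0151
Risk-neutral probability p = (e^0.015 − 0.8825)/(1.1331 − 0.8825) = 0.1326/0.2507 = 0.5291
Terminal stock prices: S_uu = 96.3, S_ud = 75, S_dd = 58.41
Terminal payoffs (S − K): max(36.3, 0) = 36.3, max(15, 0) = 15, max(-1.59, 0) = 0
Node u (S = 84.99): V_u = e^(−0.015)·[0.5291·36.3019 + 0.4709·15.0000] = 25.8794
Node d (S = 66.19): V_d = e^(−0.015)·[0.5291·15.0000 + 0.4709·0.0000] = 7.8181
Node 0 (S = 75): V_0 = e^(−0.015)·[0.5291·25.8794 + 0.4709·7.8181] = 17.1154

17.12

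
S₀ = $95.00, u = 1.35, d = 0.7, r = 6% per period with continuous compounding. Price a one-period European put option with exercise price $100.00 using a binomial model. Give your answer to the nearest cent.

$13.99

Risk-neutral probability p = (e^0.06 − 0.7)/(1.35 − 0.7) = 0.3618/0.6500 = 0.5567
Terminal stock prices: S_u = 128.2, S_d = 66.5
Terminal payoffs (K − S): max(-28.25, 0) = 0, max(33.5, 0) = 33.5
Node 0 (S = 95): V_0 = e^(−0.06)·[0.5567·0.0000 + 0.4433·33.5000] = 13.9866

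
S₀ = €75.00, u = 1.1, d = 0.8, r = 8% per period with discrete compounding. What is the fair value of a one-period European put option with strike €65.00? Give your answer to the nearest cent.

Risk-neutral probability p = (1 + 0.08 − 0.8)/(1.1 − 0.8) = 0.2800/0.3000 = 0.9333
Terminal stock prices: S_u = 82.5, S_d = 60
Terminal payoffs (K − S): max(-17.5, 0) = 0, max(5, 0) = 5
Node 0 (S = 75): V_0 = 1/1.08·[0.9333·0.0000 + 0.0667·5.0000] = 0.3086

€0.31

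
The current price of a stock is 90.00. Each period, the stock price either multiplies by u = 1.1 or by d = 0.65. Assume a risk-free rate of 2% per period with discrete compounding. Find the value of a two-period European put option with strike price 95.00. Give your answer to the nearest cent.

Risk-neutral probability p = (1 + 0.02 − 0.65)/(1.1 − 0.65) = 0.3700/0.4500 = 0.8222
Terminal stock prices: S_uu = 108.9, S_ud = 64.35, S_dd = 38.03
Terminal payoffs (K − S): max(-13.9, 0) = 0, max(30.65, 0) = 30.65, max(56.97, 0) = 56.97
Node u (S = 99): V_u = 1/1.02·[0.8222·0.0000 + 0.1778·30.6500] = 5.3420
Node d (S = 58.5): V_d = 1/1.02·[0.8222·30.6500 + 0.1778·56.9750] = 34.6373
Node 0 (S = 90): V_0 = 1/1.02·[0.8222·5.3420 + 0.1778·34.6373] = 10.3432

10.34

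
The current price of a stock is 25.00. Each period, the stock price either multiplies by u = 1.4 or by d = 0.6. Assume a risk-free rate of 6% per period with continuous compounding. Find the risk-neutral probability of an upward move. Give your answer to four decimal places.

p = 0.5773

Risk-neutral probability p = (e^0.06 − 0.6)/(1.4 − 0.6) = 0.4618/0.8000 = 0.5773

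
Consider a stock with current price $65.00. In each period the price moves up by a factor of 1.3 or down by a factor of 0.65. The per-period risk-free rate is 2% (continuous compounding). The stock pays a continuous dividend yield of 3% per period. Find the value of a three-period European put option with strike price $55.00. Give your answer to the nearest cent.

$10.28

Per-period risk-free factor R = e^0.02 = 1.0202; dividend-adjusted growth = e^(0.02−0.03) = 0.9900.
Risk-neutral probability p = (0.9900 − 0.65)/(1.3 − 0.65) = 0.3400/0.6500 = 0.5232
Terminal stock prices: S_uuu = 142.8, S_uud = 71.4, S_udd = 35.7, S_ddd = 17.85
Terminal payoffs (K − S): max(-87.81, 0) = 0, max(-16.4, 0) = 0, max(19.3, 0) = 19.3, max(37.15, 0) = 37.15
Node uu (S = 109.9): V_uu = e^(−0.02)·[0.5232·0.0000 + 0.4768·0.0000] = 0.0000
Node ud (S = 54.93): V_ud = e^(−0.02)·[0.5232·0.0000 + 0.4768·19.2987] = 9.0203
Node dd (S = 27.46): V_dd = e^(−0.02)·[0.5232·19.2987 + 0.4768·37.1494] = 27.2601
Node u (S = 84.5): V_u = e^(−0.02)·[0.5232·0.0000 + 0.4768·9.0203] = 4.2161
Node d (S = 42.25): V_d = e^(−0.02)·[0.5232·9.0203 + 0.4768·27.2601] = 17.3670
Node 0 (S = 65): V_0 = e^(−0.02)·[0.5232·4.2161 + 0.4768·17.3670] = 10.2794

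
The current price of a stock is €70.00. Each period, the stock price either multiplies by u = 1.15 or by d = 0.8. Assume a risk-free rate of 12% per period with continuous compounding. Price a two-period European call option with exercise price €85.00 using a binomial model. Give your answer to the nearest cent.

Risk-neutral probability p = (e^0.12 − 0.8)/(1.15 − 0.8) = 0.3275/0.3500 = 0.9357
Terminal stock prices: S_uu = 92.57, S_ud = 64.4, S_dd = 44.8
Terminal payoffs (S − K): max(7.575, 0) = 7.575, max(-20.6, 0) = 0, max(-40.2, 0) = 0
Node u (S = 80.5): V_u = e^(−0.12)·[0.9357·7.5750 + 0.0643·0.0000] = 6.2865
Node d (S = 56): V_d = e^(−0.12)·[0.9357·0.0000 + 0.0643·0.0000] = 0.0000
Node 0 (S = 70): V_0 = e^(−0.12)·[0.9357·6.2865 + 0.0643·0.0000] = 5.2171

€5.22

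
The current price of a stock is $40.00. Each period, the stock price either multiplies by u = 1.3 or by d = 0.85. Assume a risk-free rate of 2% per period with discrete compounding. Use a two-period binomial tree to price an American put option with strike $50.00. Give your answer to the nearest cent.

$11.07

Risk-neutral probability p = (1 + 0.02 − 0.85)/(1.3 − 0.85) = 0.1700/0.4500 = 0.3778
Terminal stock prices: S_uu = 67.6, S_ud = 44.2, S_dd = 28.9
Terminal payoffs (K − S): max(-17.6, 0) = 0, max(5.8, 0) = 5.8, max(21.1, 0) = 21.1
Node u (S = 52): continuation = 1/1.02·[0.3778·0.0000 + 0.6222·5.8000] = 3.5381; exercise value = 0.0000 ≤ continuation, so V_u = 3.5381
Node d (S = 34): continuation = 1/1.02·[0.3778·5.8000 + 0.6222·21.1000] = 15.0196; exercise value = 16.0000 > continuation, so V_d = 16.0000 (exercise)
Node 0 (S = 40): continuation = 1/1.02·[0.3778·3.5381 + 0.6222·16.0000] = 11.0708; exercise value = 10.0000 ≤ continuation, so V_0 = 11.0708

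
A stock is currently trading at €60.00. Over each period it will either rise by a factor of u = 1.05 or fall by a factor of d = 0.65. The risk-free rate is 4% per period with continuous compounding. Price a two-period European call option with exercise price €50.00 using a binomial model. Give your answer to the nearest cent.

Risk-neutral probability p = (e^0.04 − 0.65)/(1.05 − 0.65) = 0.3908/0.4000 = 0.9770
Terminal stock prices: S_uu = 66.15, S_ud = 40.95, S_dd = 25.35
Terminal payoffs (S − K): max(16.15, 0) = 16.15, max(-9.05, 0) = 0, max(-24.65, 0) = 0
Node u (S = 63): V_u = e^(−0.04)·[0.9770·16.1500 + 0.0230·0.0000] = 15.1603
Node d (S = 39): V_d = e^(−0.04)·[0.9770·0.0000 + 0.0230·0.0000] = 0.0000
Node 0 (S = 60): V_0 = e^(−0.04)·[0.9770·15.1603 + 0.0230·0.0000] = 14.2312

€14.23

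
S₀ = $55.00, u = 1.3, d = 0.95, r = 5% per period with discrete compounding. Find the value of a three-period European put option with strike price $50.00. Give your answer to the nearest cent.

Risk-neutral probability p = (1 + 0.05 − 0.95)/(1.3 − 0.95) = 0.1000/0.3500 = 0.2857
Terminal stock prices: S_uuu = 120.8, S_uud = 88.3, S_udd = 64.53, S_ddd = 47.16
Terminal payoffs (K − S): max(-70.84, 0) = 0, max(-38.3, 0) = 0, max(-14.53, 0) = 0, max(2.844, 0) = 2.844
Node uu (S = 92.95): V_uu = 1/1.05·[0.2857·0.0000 + 0.7143·0.0000] = 0.0000
Node ud (S = 67.92): V_ud = 1/1.05·[0.2857·0.0000 + 0.7143·0.0000] = 0.0000
Node dd (S = 49.64): V_dd = 1/1.05·[0.2857·0.0000 + 0.7143·2.8444] = 1.9349
Node u (S = 71.5): V_u = 1/1.05·[0.2857·0.0000 + 0.7143·0.0000] = 0.0000
Node d (S = 52.25): V_d = 1/1.05·[0.2857·0.0000 + 0.7143·1.9349] = 1.3163
Node 0 (S = 55): V_0 = 1/1.05·[0.2857·0.0000 + 0.7143·1.3163] = 0.8954

$0.90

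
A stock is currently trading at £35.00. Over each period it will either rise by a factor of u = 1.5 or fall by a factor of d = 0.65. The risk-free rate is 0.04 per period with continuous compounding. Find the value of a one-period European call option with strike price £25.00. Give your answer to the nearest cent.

Risk-neutral probability p = (e^0.04 − 0.65)/(1.5 − 0.65) = 0.3908/0.8500 = 0.4598
Terminal stock prices: S_u = 52.5, S_d = 22.75
Terminal payoffs (S − K): max(27.5, 0) = 27.5, max(-2.25, 0) = 0
Node 0 (S = 35): V_0 = e^(−0.04)·[0.4598·27.5000 + 0.5402·0.0000] = 12.1481

£12.15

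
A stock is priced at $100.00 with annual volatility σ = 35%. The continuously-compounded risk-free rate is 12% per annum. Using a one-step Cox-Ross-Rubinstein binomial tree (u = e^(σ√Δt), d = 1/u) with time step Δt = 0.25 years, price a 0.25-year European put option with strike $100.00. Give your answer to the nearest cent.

CRR parameters: u = e^(σ√Δt) = e^(0.35·√0.25) = 1.1912, d = 1/u = 0.8395
Per-period rate: rΔt = 0.12·0.25 = 0.03, so R = e^0.03 = 1.0305
Risk-neutral probability p = (e^0.03 − 0.8395)/(1.1912 − 0.8395) = 0.1910/0.3518 = 0.5429
Terminal stock prices: S_u = 119.1, S_d = 83.95
Terminal payoffs (K − S): max(-19.12, 0) = 0, max(16.05, 0) = 16.05
Node 0 (S = 100): V_0 = e^(−0.03)·[0.5429·0.0000 + 0.4571·16.0543] = 7.1210

$7.12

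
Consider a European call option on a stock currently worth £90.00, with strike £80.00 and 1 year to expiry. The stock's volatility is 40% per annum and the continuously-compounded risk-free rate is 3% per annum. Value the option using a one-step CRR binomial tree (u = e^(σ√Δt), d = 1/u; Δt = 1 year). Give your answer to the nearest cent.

CRR parameters: u = e^(σ√Δt) = e^(0.4·√1) = 1.4918, d = 1/u = 0.6703
Per-period rate: rΔt = 0.03·1 = 0.03, so R = e^0.03 = 1.0305
Risk-neutral probability p = (e^0.03 − 0.6703)/(1.4918 − 0.6703) = 0.3601/0.8215 = 0.4384
Terminal stock prices: S_u = 134.3, S_d = 60.33
Terminal payoffs (S − K): max(54.26, 0) = 54.26, max(-19.67, 0) = 0
Node 0 (S = 90): V_0 = e^(−0.03)·[0.4384·54.2642 + 0.5616·0.0000] = 23.0855

£23.09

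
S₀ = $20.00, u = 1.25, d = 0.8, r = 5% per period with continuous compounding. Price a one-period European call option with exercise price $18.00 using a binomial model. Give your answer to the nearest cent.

$3.72

Risk-neutral probability p = (e^0.05 − 0.8)/(1.25 − 0.8) = 0.2513/0.4500 = 0.5584
Terminal stock prices: S_u = 25, S_d = 16
Terminal payoffs (S − K): max(7, 0) = 7, max(-2, 0) = 0
Node 0 (S = 20): V_0 = e^(−0.05)·[0.5584·7.0000 + 0.4416·0.0000] = 3.7180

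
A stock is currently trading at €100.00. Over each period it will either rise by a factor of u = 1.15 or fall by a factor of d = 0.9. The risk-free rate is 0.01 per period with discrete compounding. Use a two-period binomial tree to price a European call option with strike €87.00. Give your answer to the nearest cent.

Risk-neutral probability p = (1 + 0.01 − 0.9)/(1.15 − 0.9) = 0.1100/0.2500 = 0.4400
Terminal stock prices: S_uu = 132.2, S_ud = 103.5, S_dd = 81
Terminal payoffs (S − K): max(45.25, 0) = 45.25, max(16.5, 0) = 16.5, max(-6, 0) = 0
Node u (S = 115): V_u = 1/1.01·[0.4400·45.2500 + 0.5600·16.5000] = 28.8614
Node d (S = 90): V_d = 1/1.01·[0.4400·16.5000 + 0.5600·0.0000] = 7.1881
Node 0 (S = 100): V_0 = 1/1.01·[0.4400·28.8614 + 0.5600·7.1881] = 16.5588

€16.56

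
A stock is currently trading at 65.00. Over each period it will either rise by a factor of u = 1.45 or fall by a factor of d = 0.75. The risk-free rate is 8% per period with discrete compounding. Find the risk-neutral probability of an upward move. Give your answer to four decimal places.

Risk-neutral probability p = (1 + 0.08 − 0.75)/(1.45 − 0.75) = 0.3300/0.7000 = 0.4714

p = 0.4714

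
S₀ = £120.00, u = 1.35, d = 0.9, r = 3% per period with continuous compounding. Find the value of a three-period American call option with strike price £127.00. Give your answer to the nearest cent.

Risk-neutral probability p = (e^0.03 − 0.9)/(1.35 − 0.9) = 0.1305/0.4500 = 0.2899
Terminal stock prices: S_uuu = 295.2, S_uud = 196.8, S_udd = 131.2, S_ddd = 87.48
Terminal payoffs (S − K): max(168.2, 0) = 168.2, max(69.83, 0) = 69.83, max(4.22, 0) = 4.22, max(-39.52, 0) = 0
Node uu (S = 218.7): continuation = e^(−0.03)·[0.2899·168.2450 + 0.7101·69.8300] = 95.4534; exercise value = 91.7000 ≤ continuation, so V_uu = 95.4534
Node ud (S = 145.8): continuation = e^(−0.03)·[0.2899·69.8300 + 0.7101·4.2200] = 22.5534; exercise value = 18.8000 ≤ continuation, so V_ud = 22.5534
Node dd (S = 97.2): continuation = e^(−0.03)·[0.2899·4.2200 + 0.7101·0.0000] = 1.1872; exercise value = 0.0000 ≤ continuation, so V_dd = 1.1872
Node u (S = 162): continuation = e^(−0.03)·[0.2899·95.4534 + 0.7101·22.5534] = 42.3959; exercise value = 35.0000 ≤ continuation, so V_u = 42.3959
Node d (S = 108): continuation = e^(−0.03)·[0.2899·22.5534 + 0.7101·1.1872] = 7.1631; exercise value = 0.0000 ≤ continuation, so V_d = 7.1631
Node 0 (S = 120): continuation = e^(−0.03)·[0.2899·42.3959 + 0.7101·7.1631] = 16.8635; exercise value = 0.0000 ≤ continuation, so V_0 = 16.8635

£16.86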